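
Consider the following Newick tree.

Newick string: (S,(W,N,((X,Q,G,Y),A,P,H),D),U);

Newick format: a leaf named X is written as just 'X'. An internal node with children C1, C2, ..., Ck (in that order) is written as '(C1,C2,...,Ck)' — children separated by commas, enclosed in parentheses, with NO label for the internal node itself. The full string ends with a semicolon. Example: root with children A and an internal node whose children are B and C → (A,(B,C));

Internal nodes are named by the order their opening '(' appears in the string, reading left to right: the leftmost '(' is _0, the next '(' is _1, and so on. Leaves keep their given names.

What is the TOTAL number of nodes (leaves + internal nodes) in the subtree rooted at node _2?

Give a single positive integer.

Newick: (S,(W,N,((X,Q,G,Y),A,P,H),D),U);
Locate _2: it is the '(' at position 8 (the 3rd '(' reading left to right).
Query: subtree rooted at _2
_2: subtree_size = 1 + 8
  _3: subtree_size = 1 + 4
    X: subtree_size = 1 + 0
    Q: subtree_size = 1 + 0
    G: subtree_size = 1 + 0
    Y: subtree_size = 1 + 0
  A: subtree_size = 1 + 0
  P: subtree_size = 1 + 0
  H: subtree_size = 1 + 0
Total subtree size of _2: 9

Answer: 9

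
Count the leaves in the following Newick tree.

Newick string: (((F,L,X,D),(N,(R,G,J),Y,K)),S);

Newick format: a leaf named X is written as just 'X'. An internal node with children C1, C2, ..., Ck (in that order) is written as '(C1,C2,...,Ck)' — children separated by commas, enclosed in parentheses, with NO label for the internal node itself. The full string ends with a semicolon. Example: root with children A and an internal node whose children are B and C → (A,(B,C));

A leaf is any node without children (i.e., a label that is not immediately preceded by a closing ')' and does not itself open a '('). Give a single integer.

Newick: (((F,L,X,D),(N,(R,G,J),Y,K)),S);
Scan left-to-right; a leaf is any maximal label run not followed by '(':
  pos 3: leaf 'F' → count = 1
  pos 5: leaf 'L' → count = 2
  pos 7: leaf 'X' → count = 3
  pos 9: leaf 'D' → count = 4
  pos 13: leaf 'N' → count = 5
  pos 16: leaf 'R' → count = 6
  pos 18: leaf 'G' → count = 7
  pos 20: leaf 'J' → count = 8
  pos 23: leaf 'Y' → count = 9
  pos 25: leaf 'K' → count = 10
  pos 29: leaf 'S' → count = 11
Total leaves: 11

Answer: 11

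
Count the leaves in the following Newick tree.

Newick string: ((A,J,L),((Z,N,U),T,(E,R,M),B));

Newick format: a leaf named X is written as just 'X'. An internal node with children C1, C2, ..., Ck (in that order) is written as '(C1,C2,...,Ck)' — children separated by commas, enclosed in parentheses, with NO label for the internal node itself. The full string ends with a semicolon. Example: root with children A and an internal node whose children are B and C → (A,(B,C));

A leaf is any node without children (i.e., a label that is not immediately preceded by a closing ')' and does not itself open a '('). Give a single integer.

Newick: ((A,J,L),((Z,N,U),T,(E,R,M),B));
Scan left-to-right; a leaf is any maximal label run not followed by '(':
  pos 2: leaf 'A' → count = 1
  pos 4: leaf 'J' → count = 2
  pos 6: leaf 'L' → count = 3
  pos 11: leaf 'Z' → count = 4
  pos 13: leaf 'N' → count = 5
  pos 15: leaf 'U' → count = 6
  pos 18: leaf 'T' → count = 7
  pos 21: leaf 'E' → count = 8
  pos 23: leaf 'R' → count = 9
  pos 25: leaf 'M' → count = 10
  pos 28: leaf 'B' → count = 11
Total leaves: 11

Answer: 11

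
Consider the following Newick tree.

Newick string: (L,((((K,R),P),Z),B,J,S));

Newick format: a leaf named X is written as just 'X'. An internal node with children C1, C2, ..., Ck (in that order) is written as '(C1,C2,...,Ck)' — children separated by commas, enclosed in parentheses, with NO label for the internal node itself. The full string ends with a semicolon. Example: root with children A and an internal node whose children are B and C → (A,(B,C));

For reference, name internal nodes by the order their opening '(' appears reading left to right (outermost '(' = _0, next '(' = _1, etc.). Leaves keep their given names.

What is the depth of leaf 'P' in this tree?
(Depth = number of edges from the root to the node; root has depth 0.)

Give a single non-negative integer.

Newick: (L,((((K,R),P),Z),B,J,S));
Naming internals by '(' encounter order: outermost '(' = _0, next = _1, ...
Query node: P
Path from root: _0 -> _1 -> _2 -> _3 -> P
Depth of P: 4 (number of edges from root)

Answer: 4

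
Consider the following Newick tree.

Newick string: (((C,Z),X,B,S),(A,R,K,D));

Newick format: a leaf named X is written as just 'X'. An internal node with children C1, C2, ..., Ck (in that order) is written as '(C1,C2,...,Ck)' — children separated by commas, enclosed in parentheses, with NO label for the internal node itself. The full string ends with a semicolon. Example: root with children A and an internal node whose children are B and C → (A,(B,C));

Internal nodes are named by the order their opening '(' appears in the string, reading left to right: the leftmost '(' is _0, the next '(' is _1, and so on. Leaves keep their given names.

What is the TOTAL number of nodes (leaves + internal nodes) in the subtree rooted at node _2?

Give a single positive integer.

Newick: (((C,Z),X,B,S),(A,R,K,D));
Locate _2: it is the '(' at position 2 (the 3rd '(' reading left to right).
Query: subtree rooted at _2
_2: subtree_size = 1 + 2
  C: subtree_size = 1 + 0
  Z: subtree_size = 1 + 0
Total subtree size of _2: 3

Answer: 3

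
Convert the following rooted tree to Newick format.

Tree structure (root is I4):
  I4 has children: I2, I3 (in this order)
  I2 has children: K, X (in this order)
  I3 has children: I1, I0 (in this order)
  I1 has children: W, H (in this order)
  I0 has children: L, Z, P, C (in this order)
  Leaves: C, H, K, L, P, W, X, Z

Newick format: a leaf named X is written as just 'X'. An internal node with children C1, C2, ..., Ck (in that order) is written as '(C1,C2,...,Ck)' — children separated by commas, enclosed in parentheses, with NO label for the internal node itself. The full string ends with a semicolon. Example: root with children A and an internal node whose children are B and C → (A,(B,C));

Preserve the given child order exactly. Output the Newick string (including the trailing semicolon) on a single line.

internal I4 with children ['I2', 'I3']
  internal I2 with children ['K', 'X']
    leaf 'K' → 'K'
    leaf 'X' → 'X'
  → '(K,X)'
  internal I3 with children ['I1', 'I0']
    internal I1 with children ['W', 'H']
      leaf 'W' → 'W'
      leaf 'H' → 'H'
    → '(W,H)'
    internal I0 with children ['L', 'Z', 'P', 'C']
      leaf 'L' → 'L'
      leaf 'Z' → 'Z'
      leaf 'P' → 'P'
      leaf 'C' → 'C'
    → '(L,Z,P,C)'
  → '((W,H),(L,Z,P,C))'
→ '((K,X),((W,H),(L,Z,P,C)))'
Final: ((K,X),((W,H),(L,Z,P,C)));

Answer: ((K,X),((W,H),(L,Z,P,C)));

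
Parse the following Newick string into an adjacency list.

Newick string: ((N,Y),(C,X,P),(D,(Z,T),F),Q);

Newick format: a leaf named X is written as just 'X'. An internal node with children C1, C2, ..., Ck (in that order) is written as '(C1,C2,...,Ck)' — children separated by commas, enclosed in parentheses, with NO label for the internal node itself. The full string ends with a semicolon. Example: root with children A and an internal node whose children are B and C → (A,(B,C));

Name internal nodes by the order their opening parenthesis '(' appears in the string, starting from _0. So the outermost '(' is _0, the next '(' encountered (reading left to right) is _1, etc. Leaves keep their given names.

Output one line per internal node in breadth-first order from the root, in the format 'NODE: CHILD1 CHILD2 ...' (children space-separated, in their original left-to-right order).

Answer: _0: _1 _2 _3 Q
_1: N Y
_2: C X P
_3: D _4 F
_4: Z T

Derivation:
Input: ((N,Y),(C,X,P),(D,(Z,T),F),Q);
Scanning left-to-right, naming '(' by encounter order:
  pos 0: '(' -> open internal node _0 (depth 1)
  pos 1: '(' -> open internal node _1 (depth 2)
  pos 5: ')' -> close internal node _1 (now at depth 1)
  pos 7: '(' -> open internal node _2 (depth 2)
  pos 13: ')' -> close internal node _2 (now at depth 1)
  pos 15: '(' -> open internal node _3 (depth 2)
  pos 18: '(' -> open internal node _4 (depth 3)
  pos 22: ')' -> close internal node _4 (now at depth 2)
  pos 25: ')' -> close internal node _3 (now at depth 1)
  pos 28: ')' -> close internal node _0 (now at depth 0)
Total internal nodes: 5
BFS adjacency from root:
  _0: _1 _2 _3 Q
  _1: N Y
  _2: C X P
  _3: D _4 F
  _4: Z T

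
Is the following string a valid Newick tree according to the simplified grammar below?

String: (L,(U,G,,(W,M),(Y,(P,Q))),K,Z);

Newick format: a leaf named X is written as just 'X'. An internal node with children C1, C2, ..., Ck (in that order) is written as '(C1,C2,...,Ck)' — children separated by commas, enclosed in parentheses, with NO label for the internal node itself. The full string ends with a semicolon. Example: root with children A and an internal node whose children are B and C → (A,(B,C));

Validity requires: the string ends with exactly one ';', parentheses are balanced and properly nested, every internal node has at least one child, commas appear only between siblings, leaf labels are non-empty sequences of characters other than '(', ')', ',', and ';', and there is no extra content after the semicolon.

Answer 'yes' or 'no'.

Input: (L,(U,G,,(W,M),(Y,(P,Q))),K,Z);
Paren balance: 5 '(' vs 5 ')' OK
Ends with single ';': True
Full parse: FAILS (empty leaf label at pos 8)
Valid: False

Answer: no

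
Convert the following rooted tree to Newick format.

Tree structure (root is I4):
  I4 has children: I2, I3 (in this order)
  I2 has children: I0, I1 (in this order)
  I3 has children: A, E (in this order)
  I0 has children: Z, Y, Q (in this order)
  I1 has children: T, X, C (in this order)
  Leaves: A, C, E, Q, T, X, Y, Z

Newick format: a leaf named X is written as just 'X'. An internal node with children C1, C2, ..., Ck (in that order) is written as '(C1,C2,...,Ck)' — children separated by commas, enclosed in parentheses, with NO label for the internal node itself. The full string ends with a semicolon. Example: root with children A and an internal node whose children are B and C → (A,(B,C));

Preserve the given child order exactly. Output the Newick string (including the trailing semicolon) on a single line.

internal I4 with children ['I2', 'I3']
  internal I2 with children ['I0', 'I1']
    internal I0 with children ['Z', 'Y', 'Q']
      leaf 'Z' → 'Z'
      leaf 'Y' → 'Y'
      leaf 'Q' → 'Q'
    → '(Z,Y,Q)'
    internal I1 with children ['T', 'X', 'C']
      leaf 'T' → 'T'
      leaf 'X' → 'X'
      leaf 'C' → 'C'
    → '(T,X,C)'
  → '((Z,Y,Q),(T,X,C))'
  internal I3 with children ['A', 'E']
    leaf 'A' → 'A'
    leaf 'E' → 'E'
  → '(A,E)'
→ '(((Z,Y,Q),(T,X,C)),(A,E))'
Final: (((Z,Y,Q),(T,X,C)),(A,E));

Answer: (((Z,Y,Q),(T,X,C)),(A,E));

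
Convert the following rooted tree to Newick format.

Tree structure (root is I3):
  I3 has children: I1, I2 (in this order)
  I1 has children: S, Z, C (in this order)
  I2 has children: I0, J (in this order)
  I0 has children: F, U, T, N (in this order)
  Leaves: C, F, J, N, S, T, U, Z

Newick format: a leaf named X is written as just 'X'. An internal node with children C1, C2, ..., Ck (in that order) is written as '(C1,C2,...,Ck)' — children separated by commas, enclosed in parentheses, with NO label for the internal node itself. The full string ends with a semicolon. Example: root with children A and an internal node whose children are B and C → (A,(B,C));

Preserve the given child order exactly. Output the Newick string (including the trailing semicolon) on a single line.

internal I3 with children ['I1', 'I2']
  internal I1 with children ['S', 'Z', 'C']
    leaf 'S' → 'S'
    leaf 'Z' → 'Z'
    leaf 'C' → 'C'
  → '(S,Z,C)'
  internal I2 with children ['I0', 'J']
    internal I0 with children ['F', 'U', 'T', 'N']
      leaf 'F' → 'F'
      leaf 'U' → 'U'
      leaf 'T' → 'T'
      leaf 'N' → 'N'
    → '(F,U,T,N)'
    leaf 'J' → 'J'
  → '((F,U,T,N),J)'
→ '((S,Z,C),((F,U,T,N),J))'
Final: ((S,Z,C),((F,U,T,N),J));

Answer: ((S,Z,C),((F,U,T,N),J));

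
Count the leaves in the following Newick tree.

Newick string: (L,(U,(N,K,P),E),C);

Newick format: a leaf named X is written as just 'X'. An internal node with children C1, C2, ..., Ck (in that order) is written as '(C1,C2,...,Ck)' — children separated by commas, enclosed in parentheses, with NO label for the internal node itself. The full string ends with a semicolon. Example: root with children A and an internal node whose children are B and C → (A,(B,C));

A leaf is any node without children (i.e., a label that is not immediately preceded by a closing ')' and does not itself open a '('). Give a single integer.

Answer: 7

Derivation:
Newick: (L,(U,(N,K,P),E),C);
Scan left-to-right; a leaf is any maximal label run not followed by '(':
  pos 1: leaf 'L' → count = 1
  pos 4: leaf 'U' → count = 2
  pos 7: leaf 'N' → count = 3
  pos 9: leaf 'K' → count = 4
  pos 11: leaf 'P' → count = 5
  pos 14: leaf 'E' → count = 6
  pos 17: leaf 'C' → count = 7
Total leaves: 7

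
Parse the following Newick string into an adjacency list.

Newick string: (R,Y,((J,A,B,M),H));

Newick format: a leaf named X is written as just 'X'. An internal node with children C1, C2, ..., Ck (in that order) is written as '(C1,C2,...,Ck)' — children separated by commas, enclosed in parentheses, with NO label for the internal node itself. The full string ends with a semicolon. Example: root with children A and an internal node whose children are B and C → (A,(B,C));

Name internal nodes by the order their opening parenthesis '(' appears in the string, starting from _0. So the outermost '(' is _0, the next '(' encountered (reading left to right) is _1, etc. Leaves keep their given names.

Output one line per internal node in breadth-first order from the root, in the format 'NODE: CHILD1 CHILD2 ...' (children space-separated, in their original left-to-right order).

Answer: _0: R Y _1
_1: _2 H
_2: J A B M

Derivation:
Input: (R,Y,((J,A,B,M),H));
Scanning left-to-right, naming '(' by encounter order:
  pos 0: '(' -> open internal node _0 (depth 1)
  pos 5: '(' -> open internal node _1 (depth 2)
  pos 6: '(' -> open internal node _2 (depth 3)
  pos 14: ')' -> close internal node _2 (now at depth 2)
  pos 17: ')' -> close internal node _1 (now at depth 1)
  pos 18: ')' -> close internal node _0 (now at depth 0)
Total internal nodes: 3
BFS adjacency from root:
  _0: R Y _1
  _1: _2 H
  _2: J A B M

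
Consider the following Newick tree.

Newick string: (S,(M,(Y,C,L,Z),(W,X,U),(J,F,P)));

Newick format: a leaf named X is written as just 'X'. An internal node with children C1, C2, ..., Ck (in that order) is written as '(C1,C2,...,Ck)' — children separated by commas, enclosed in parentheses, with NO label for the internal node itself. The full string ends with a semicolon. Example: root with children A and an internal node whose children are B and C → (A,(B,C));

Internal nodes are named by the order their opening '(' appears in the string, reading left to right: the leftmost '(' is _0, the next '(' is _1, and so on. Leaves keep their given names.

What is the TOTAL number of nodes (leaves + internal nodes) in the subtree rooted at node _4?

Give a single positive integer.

Answer: 4

Derivation:
Newick: (S,(M,(Y,C,L,Z),(W,X,U),(J,F,P)));
Locate _4: it is the '(' at position 24 (the 5th '(' reading left to right).
Query: subtree rooted at _4
_4: subtree_size = 1 + 3
  J: subtree_size = 1 + 0
  F: subtree_size = 1 + 0
  P: subtree_size = 1 + 0
Total subtree size of _4: 4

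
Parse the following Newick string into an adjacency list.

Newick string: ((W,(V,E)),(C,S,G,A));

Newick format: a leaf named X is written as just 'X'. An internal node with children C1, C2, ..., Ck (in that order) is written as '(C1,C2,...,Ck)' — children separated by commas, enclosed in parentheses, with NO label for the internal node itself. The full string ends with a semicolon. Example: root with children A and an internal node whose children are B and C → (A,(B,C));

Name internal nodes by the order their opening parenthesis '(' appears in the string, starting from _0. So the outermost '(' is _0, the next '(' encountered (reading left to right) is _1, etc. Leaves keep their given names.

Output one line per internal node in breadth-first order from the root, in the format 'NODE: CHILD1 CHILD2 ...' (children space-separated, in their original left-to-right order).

Input: ((W,(V,E)),(C,S,G,A));
Scanning left-to-right, naming '(' by encounter order:
  pos 0: '(' -> open internal node _0 (depth 1)
  pos 1: '(' -> open internal node _1 (depth 2)
  pos 4: '(' -> open internal node _2 (depth 3)
  pos 8: ')' -> close internal node _2 (now at depth 2)
  pos 9: ')' -> close internal node _1 (now at depth 1)
  pos 11: '(' -> open internal node _3 (depth 2)
  pos 19: ')' -> close internal node _3 (now at depth 1)
  pos 20: ')' -> close internal node _0 (now at depth 0)
Total internal nodes: 4
BFS adjacency from root:
  _0: _1 _3
  _1: W _2
  _3: C S G A
  _2: V E

Answer: _0: _1 _3
_1: W _2
_3: C S G A
_2: V E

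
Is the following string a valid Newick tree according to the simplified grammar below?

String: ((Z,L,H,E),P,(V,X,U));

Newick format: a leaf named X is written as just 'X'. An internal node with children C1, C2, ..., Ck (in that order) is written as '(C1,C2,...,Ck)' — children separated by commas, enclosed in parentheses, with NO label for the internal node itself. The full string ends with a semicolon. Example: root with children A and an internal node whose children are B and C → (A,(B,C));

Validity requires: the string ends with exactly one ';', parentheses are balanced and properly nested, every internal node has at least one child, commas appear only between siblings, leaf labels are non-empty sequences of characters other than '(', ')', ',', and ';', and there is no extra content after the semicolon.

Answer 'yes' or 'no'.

Input: ((Z,L,H,E),P,(V,X,U));
Paren balance: 3 '(' vs 3 ')' OK
Ends with single ';': True
Full parse: OK
Valid: True

Answer: yes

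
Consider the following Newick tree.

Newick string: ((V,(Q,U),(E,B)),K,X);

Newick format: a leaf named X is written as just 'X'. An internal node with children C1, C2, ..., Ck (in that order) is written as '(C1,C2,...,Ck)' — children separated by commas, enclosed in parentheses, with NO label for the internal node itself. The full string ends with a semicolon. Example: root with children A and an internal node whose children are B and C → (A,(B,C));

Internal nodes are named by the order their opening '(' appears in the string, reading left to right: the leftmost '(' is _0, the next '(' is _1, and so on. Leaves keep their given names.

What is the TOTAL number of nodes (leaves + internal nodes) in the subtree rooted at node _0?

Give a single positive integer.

Answer: 11

Derivation:
Newick: ((V,(Q,U),(E,B)),K,X);
Locate _0: it is the '(' at position 0 (the 1st '(' reading left to right).
Query: subtree rooted at _0
_0: subtree_size = 1 + 10
  _1: subtree_size = 1 + 7
    V: subtree_size = 1 + 0
    _2: subtree_size = 1 + 2
      Q: subtree_size = 1 + 0
      U: subtree_size = 1 + 0
    _3: subtree_size = 1 + 2
      E: subtree_size = 1 + 0
      B: subtree_size = 1 + 0
  K: subtree_size = 1 + 0
  X: subtree_size = 1 + 0
Total subtree size of _0: 11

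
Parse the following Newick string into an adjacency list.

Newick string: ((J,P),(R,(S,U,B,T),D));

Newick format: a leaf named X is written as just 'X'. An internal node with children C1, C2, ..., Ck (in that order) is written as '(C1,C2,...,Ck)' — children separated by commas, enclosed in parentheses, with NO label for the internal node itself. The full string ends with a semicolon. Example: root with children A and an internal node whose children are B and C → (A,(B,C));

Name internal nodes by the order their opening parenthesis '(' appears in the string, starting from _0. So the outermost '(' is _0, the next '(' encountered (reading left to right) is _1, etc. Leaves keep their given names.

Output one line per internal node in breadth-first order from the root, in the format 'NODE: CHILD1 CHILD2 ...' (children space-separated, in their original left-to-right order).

Answer: _0: _1 _2
_1: J P
_2: R _3 D
_3: S U B T

Derivation:
Input: ((J,P),(R,(S,U,B,T),D));
Scanning left-to-right, naming '(' by encounter order:
  pos 0: '(' -> open internal node _0 (depth 1)
  pos 1: '(' -> open internal node _1 (depth 2)
  pos 5: ')' -> close internal node _1 (now at depth 1)
  pos 7: '(' -> open internal node _2 (depth 2)
  pos 10: '(' -> open internal node _3 (depth 3)
  pos 18: ')' -> close internal node _3 (now at depth 2)
  pos 21: ')' -> close internal node _2 (now at depth 1)
  pos 22: ')' -> close internal node _0 (now at depth 0)
Total internal nodes: 4
BFS adjacency from root:
  _0: _1 _2
  _1: J P
  _2: R _3 D
  _3: S U B T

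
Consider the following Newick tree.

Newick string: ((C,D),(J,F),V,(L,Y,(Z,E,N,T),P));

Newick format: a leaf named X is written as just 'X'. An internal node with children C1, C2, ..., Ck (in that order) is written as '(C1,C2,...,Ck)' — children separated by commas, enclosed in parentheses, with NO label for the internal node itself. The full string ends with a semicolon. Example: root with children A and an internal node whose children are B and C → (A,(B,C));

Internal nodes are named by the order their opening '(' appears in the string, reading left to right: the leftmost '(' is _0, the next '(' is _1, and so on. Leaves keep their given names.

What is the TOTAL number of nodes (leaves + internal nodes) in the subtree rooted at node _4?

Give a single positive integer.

Answer: 5

Derivation:
Newick: ((C,D),(J,F),V,(L,Y,(Z,E,N,T),P));
Locate _4: it is the '(' at position 20 (the 5th '(' reading left to right).
Query: subtree rooted at _4
_4: subtree_size = 1 + 4
  Z: subtree_size = 1 + 0
  E: subtree_size = 1 + 0
  N: subtree_size = 1 + 0
  T: subtree_size = 1 + 0
Total subtree size of _4: 5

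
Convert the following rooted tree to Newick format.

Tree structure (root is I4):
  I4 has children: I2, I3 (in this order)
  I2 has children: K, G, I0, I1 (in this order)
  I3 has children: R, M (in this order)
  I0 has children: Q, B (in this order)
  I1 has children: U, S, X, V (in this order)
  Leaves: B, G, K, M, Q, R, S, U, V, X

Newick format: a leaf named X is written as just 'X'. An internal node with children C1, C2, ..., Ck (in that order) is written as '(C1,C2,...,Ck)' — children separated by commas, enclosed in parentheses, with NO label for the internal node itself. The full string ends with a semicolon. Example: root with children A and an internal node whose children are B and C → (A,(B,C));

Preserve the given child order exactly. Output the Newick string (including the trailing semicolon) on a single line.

Answer: ((K,G,(Q,B),(U,S,X,V)),(R,M));

Derivation:
internal I4 with children ['I2', 'I3']
  internal I2 with children ['K', 'G', 'I0', 'I1']
    leaf 'K' → 'K'
    leaf 'G' → 'G'
    internal I0 with children ['Q', 'B']
      leaf 'Q' → 'Q'
      leaf 'B' → 'B'
    → '(Q,B)'
    internal I1 with children ['U', 'S', 'X', 'V']
      leaf 'U' → 'U'
      leaf 'S' → 'S'
      leaf 'X' → 'X'
      leaf 'V' → 'V'
    → '(U,S,X,V)'
  → '(K,G,(Q,B),(U,S,X,V))'
  internal I3 with children ['R', 'M']
    leaf 'R' → 'R'
    leaf 'M' → 'M'
  → '(R,M)'
→ '((K,G,(Q,B),(U,S,X,V)),(R,M))'
Final: ((K,G,(Q,B),(U,S,X,V)),(R,M));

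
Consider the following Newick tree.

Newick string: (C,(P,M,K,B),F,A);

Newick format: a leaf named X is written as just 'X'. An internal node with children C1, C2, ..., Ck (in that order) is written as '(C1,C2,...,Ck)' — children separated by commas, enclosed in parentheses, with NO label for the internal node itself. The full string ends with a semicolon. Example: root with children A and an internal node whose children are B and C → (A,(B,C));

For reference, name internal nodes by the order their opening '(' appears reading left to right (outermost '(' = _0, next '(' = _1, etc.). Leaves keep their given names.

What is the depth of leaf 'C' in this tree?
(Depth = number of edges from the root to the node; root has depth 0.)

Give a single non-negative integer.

Answer: 1

Derivation:
Newick: (C,(P,M,K,B),F,A);
Naming internals by '(' encounter order: outermost '(' = _0, next = _1, ...
Query node: C
Path from root: _0 -> C
Depth of C: 1 (number of edges from root)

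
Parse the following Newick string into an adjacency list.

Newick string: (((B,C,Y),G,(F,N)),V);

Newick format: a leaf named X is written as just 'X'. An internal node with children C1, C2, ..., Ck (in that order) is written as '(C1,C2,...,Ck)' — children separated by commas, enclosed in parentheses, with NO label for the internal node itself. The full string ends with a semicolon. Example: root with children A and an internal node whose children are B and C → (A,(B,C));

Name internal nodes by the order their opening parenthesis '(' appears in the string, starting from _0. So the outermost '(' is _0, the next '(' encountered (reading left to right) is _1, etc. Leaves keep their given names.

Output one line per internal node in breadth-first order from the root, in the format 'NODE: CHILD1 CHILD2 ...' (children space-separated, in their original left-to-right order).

Answer: _0: _1 V
_1: _2 G _3
_2: B C Y
_3: F N

Derivation:
Input: (((B,C,Y),G,(F,N)),V);
Scanning left-to-right, naming '(' by encounter order:
  pos 0: '(' -> open internal node _0 (depth 1)
  pos 1: '(' -> open internal node _1 (depth 2)
  pos 2: '(' -> open internal node _2 (depth 3)
  pos 8: ')' -> close internal node _2 (now at depth 2)
  pos 12: '(' -> open internal node _3 (depth 3)
  pos 16: ')' -> close internal node _3 (now at depth 2)
  pos 17: ')' -> close internal node _1 (now at depth 1)
  pos 20: ')' -> close internal node _0 (now at depth 0)
Total internal nodes: 4
BFS adjacency from root:
  _0: _1 V
  _1: _2 G _3
  _2: B C Y
  _3: F N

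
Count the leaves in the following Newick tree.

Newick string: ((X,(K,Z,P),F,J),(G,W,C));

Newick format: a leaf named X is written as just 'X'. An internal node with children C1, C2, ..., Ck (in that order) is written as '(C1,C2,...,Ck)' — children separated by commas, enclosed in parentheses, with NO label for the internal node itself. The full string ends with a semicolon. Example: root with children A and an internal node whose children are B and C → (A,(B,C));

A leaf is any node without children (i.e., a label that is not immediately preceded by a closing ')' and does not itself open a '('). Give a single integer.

Answer: 9

Derivation:
Newick: ((X,(K,Z,P),F,J),(G,W,C));
Scan left-to-right; a leaf is any maximal label run not followed by '(':
  pos 2: leaf 'X' → count = 1
  pos 5: leaf 'K' → count = 2
  pos 7: leaf 'Z' → count = 3
  pos 9: leaf 'P' → count = 4
  pos 12: leaf 'F' → count = 5
  pos 14: leaf 'J' → count = 6
  pos 18: leaf 'G' → count = 7
  pos 20: leaf 'W' → count = 8
  pos 22: leaf 'C' → count = 9
Total leaves: 9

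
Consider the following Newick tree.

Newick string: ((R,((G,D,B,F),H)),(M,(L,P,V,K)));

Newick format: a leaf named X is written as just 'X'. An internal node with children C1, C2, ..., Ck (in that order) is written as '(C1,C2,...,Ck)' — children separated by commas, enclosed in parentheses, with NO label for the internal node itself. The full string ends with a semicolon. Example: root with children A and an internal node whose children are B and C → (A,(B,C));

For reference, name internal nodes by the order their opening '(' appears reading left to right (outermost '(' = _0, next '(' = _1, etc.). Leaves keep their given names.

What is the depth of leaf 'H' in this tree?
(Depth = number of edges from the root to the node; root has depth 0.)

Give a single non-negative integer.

Answer: 3

Derivation:
Newick: ((R,((G,D,B,F),H)),(M,(L,P,V,K)));
Naming internals by '(' encounter order: outermost '(' = _0, next = _1, ...
Query node: H
Path from root: _0 -> _1 -> _2 -> H
Depth of H: 3 (number of edges from root)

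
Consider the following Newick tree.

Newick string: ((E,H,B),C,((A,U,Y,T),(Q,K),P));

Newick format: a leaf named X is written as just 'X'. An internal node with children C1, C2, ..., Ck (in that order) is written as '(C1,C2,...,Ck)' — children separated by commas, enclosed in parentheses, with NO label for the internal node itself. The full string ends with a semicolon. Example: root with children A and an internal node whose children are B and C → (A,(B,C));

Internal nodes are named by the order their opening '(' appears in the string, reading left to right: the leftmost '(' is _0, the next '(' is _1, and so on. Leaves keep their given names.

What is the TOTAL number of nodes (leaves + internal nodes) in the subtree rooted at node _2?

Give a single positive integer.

Answer: 10

Derivation:
Newick: ((E,H,B),C,((A,U,Y,T),(Q,K),P));
Locate _2: it is the '(' at position 11 (the 3rd '(' reading left to right).
Query: subtree rooted at _2
_2: subtree_size = 1 + 9
  _3: subtree_size = 1 + 4
    A: subtree_size = 1 + 0
    U: subtree_size = 1 + 0
    Y: subtree_size = 1 + 0
    T: subtree_size = 1 + 0
  _4: subtree_size = 1 + 2
    Q: subtree_size = 1 + 0
    K: subtree_size = 1 + 0
  P: subtree_size = 1 + 0
Total subtree size of _2: 10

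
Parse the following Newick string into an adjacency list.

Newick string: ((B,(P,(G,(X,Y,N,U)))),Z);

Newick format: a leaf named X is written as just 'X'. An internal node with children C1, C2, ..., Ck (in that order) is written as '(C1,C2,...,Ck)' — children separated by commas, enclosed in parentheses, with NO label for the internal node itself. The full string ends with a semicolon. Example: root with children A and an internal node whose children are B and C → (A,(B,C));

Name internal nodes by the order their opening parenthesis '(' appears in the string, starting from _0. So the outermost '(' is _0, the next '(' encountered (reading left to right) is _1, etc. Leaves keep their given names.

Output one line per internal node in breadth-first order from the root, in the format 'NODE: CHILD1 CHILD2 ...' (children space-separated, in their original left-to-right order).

Input: ((B,(P,(G,(X,Y,N,U)))),Z);
Scanning left-to-right, naming '(' by encounter order:
  pos 0: '(' -> open internal node _0 (depth 1)
  pos 1: '(' -> open internal node _1 (depth 2)
  pos 4: '(' -> open internal node _2 (depth 3)
  pos 7: '(' -> open internal node _3 (depth 4)
  pos 10: '(' -> open internal node _4 (depth 5)
  pos 18: ')' -> close internal node _4 (now at depth 4)
  pos 19: ')' -> close internal node _3 (now at depth 3)
  pos 20: ')' -> close internal node _2 (now at depth 2)
  pos 21: ')' -> close internal node _1 (now at depth 1)
  pos 24: ')' -> close internal node _0 (now at depth 0)
Total internal nodes: 5
BFS adjacency from root:
  _0: _1 Z
  _1: B _2
  _2: P _3
  _3: G _4
  _4: X Y N U

Answer: _0: _1 Z
_1: B _2
_2: P _3
_3: G _4
_4: X Y N U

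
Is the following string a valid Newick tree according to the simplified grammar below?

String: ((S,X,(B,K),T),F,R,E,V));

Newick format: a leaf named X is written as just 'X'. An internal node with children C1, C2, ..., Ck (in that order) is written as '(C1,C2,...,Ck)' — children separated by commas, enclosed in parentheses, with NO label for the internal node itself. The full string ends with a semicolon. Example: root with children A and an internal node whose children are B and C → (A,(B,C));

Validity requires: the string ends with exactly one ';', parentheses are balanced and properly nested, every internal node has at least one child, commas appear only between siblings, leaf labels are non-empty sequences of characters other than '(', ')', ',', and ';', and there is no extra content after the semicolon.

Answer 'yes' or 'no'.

Input: ((S,X,(B,K),T),F,R,E,V));
Paren balance: 3 '(' vs 4 ')' MISMATCH
Ends with single ';': True
Full parse: FAILS (extra content after tree at pos 23)
Valid: False

Answer: no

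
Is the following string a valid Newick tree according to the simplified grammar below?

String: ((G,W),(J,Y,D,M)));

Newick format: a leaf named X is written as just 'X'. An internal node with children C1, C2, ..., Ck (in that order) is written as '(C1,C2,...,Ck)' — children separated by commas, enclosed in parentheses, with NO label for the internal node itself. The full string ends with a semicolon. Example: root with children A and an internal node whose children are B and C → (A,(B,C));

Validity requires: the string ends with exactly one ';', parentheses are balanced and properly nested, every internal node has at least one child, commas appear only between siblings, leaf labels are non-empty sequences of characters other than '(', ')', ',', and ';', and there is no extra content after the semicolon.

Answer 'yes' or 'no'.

Input: ((G,W),(J,Y,D,M)));
Paren balance: 3 '(' vs 4 ')' MISMATCH
Ends with single ';': True
Full parse: FAILS (extra content after tree at pos 17)
Valid: False

Answer: no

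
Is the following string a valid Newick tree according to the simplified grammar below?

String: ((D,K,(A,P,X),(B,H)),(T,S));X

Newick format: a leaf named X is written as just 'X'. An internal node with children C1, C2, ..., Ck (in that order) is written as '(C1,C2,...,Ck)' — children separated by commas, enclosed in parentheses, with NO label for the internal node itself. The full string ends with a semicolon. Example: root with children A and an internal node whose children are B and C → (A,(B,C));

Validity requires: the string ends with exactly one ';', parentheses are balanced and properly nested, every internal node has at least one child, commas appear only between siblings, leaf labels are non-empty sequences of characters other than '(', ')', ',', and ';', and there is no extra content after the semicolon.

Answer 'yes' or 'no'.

Answer: no

Derivation:
Input: ((D,K,(A,P,X),(B,H)),(T,S));X
Paren balance: 5 '(' vs 5 ')' OK
Ends with single ';': False
Full parse: FAILS (must end with ;)
Valid: False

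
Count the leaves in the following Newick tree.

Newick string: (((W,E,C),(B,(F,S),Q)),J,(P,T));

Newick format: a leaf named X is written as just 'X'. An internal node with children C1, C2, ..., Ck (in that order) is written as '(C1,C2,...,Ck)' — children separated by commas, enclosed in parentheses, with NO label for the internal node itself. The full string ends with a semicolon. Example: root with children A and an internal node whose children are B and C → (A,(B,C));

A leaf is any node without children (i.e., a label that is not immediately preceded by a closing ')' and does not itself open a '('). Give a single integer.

Newick: (((W,E,C),(B,(F,S),Q)),J,(P,T));
Scan left-to-right; a leaf is any maximal label run not followed by '(':
  pos 3: leaf 'W' → count = 1
  pos 5: leaf 'E' → count = 2
  pos 7: leaf 'C' → count = 3
  pos 11: leaf 'B' → count = 4
  pos 14: leaf 'F' → count = 5
  pos 16: leaf 'S' → count = 6
  pos 19: leaf 'Q' → count = 7
  pos 23: leaf 'J' → count = 8
  pos 26: leaf 'P' → count = 9
  pos 28: leaf 'T' → count = 10
Total leaves: 10

Answer: 10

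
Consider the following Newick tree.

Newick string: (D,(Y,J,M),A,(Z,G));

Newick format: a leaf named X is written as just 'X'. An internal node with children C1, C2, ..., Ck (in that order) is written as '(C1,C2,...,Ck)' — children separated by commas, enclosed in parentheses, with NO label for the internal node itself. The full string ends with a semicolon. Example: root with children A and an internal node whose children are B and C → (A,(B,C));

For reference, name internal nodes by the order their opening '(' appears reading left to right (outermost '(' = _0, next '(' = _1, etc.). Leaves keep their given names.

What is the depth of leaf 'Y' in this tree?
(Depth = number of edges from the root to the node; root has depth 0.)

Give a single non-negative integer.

Newick: (D,(Y,J,M),A,(Z,G));
Naming internals by '(' encounter order: outermost '(' = _0, next = _1, ...
Query node: Y
Path from root: _0 -> _1 -> Y
Depth of Y: 2 (number of edges from root)

Answer: 2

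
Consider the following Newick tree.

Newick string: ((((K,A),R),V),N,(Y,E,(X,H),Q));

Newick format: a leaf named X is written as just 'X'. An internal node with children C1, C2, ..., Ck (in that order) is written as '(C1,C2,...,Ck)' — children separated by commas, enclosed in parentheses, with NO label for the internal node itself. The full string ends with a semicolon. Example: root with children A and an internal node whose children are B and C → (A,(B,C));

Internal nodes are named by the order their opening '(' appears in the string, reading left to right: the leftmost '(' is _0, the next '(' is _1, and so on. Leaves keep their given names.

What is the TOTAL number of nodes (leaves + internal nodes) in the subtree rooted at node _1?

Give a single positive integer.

Answer: 7

Derivation:
Newick: ((((K,A),R),V),N,(Y,E,(X,H),Q));
Locate _1: it is the '(' at position 1 (the 2nd '(' reading left to right).
Query: subtree rooted at _1
_1: subtree_size = 1 + 6
  _2: subtree_size = 1 + 4
    _3: subtree_size = 1 + 2
      K: subtree_size = 1 + 0
      A: subtree_size = 1 + 0
    R: subtree_size = 1 + 0
  V: subtree_size = 1 + 0
Total subtree size of _1: 7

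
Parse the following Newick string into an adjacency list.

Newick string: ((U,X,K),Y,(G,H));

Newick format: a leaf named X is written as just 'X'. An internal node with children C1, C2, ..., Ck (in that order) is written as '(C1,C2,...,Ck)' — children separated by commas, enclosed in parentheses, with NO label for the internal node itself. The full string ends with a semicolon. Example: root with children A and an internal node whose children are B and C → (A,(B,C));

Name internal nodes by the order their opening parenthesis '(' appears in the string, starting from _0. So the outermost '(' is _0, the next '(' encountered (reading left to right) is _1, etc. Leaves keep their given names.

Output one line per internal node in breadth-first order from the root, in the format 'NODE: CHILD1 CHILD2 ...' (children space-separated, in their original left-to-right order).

Answer: _0: _1 Y _2
_1: U X K
_2: G H

Derivation:
Input: ((U,X,K),Y,(G,H));
Scanning left-to-right, naming '(' by encounter order:
  pos 0: '(' -> open internal node _0 (depth 1)
  pos 1: '(' -> open internal node _1 (depth 2)
  pos 7: ')' -> close internal node _1 (now at depth 1)
  pos 11: '(' -> open internal node _2 (depth 2)
  pos 15: ')' -> close internal node _2 (now at depth 1)
  pos 16: ')' -> close internal node _0 (now at depth 0)
Total internal nodes: 3
BFS adjacency from root:
  _0: _1 Y _2
  _1: U X K
  _2: G H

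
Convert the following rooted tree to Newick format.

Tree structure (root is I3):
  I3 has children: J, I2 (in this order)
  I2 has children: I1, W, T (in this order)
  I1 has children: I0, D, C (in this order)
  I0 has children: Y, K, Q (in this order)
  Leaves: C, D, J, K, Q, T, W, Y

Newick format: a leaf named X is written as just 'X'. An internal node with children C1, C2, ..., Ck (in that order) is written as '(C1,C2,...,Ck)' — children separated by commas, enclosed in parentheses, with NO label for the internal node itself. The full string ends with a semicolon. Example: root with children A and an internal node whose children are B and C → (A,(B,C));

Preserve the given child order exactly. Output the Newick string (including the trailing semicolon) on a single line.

internal I3 with children ['J', 'I2']
  leaf 'J' → 'J'
  internal I2 with children ['I1', 'W', 'T']
    internal I1 with children ['I0', 'D', 'C']
      internal I0 with children ['Y', 'K', 'Q']
        leaf 'Y' → 'Y'
        leaf 'K' → 'K'
        leaf 'Q' → 'Q'
      → '(Y,K,Q)'
      leaf 'D' → 'D'
      leaf 'C' → 'C'
    → '((Y,K,Q),D,C)'
    leaf 'W' → 'W'
    leaf 'T' → 'T'
  → '(((Y,K,Q),D,C),W,T)'
→ '(J,(((Y,K,Q),D,C),W,T))'
Final: (J,(((Y,K,Q),D,C),W,T));

Answer: (J,(((Y,K,Q),D,C),W,T));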